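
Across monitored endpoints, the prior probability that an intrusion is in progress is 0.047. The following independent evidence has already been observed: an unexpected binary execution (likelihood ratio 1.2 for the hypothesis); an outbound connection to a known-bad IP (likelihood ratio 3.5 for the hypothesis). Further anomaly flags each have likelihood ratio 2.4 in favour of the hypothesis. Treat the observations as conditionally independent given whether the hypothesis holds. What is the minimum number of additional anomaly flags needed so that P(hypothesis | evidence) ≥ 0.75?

4

Prior odds = 0.047/0.953 = 47/953.
Combined Bayes factor of the evidence already in hand = 1.2 × 3.5 = 4.2.
Odds after that evidence = (47/953) × 4.2 = 987/4765.
Target odds = 0.75/0.25 = 3.
Need 2.4ⁿ ≥ 3 ÷ (987/4765) = 4765/329.
2.4³ = 13.824 falls short of 4765/329 but 2.4⁴ = 33.1776 reaches it, so n = 4.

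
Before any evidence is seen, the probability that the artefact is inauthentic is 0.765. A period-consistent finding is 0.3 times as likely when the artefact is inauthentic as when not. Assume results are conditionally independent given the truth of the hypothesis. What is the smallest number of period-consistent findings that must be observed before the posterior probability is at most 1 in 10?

Prior odds: 0.765 ÷ 0.235 = 153/47.
Likelihood ratio per period-consistent finding = 0.3.
Target posterior odds = 0.1/0.9 = 1/9.
Need (153/47) × 0.3ⁿ ≤ 1/9, i.e. 0.3ⁿ ≤ 47/1377.
0.3² = 0.09 is still above 47/1377 but 0.3³ = 0.027 is at or below it, so n = 3.

3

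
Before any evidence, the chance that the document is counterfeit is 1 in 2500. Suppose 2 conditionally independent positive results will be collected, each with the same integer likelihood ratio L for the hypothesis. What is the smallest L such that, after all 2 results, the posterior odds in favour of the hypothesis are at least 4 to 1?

100

Prior odds = 0.0004/0.9996 = 1/2499.
Target odds = 4.
Need L² ≥ 4 ÷ (1/2499) = 9996.
99² = 9801 < 9996 ≤ 10000 = 100², so L = 100.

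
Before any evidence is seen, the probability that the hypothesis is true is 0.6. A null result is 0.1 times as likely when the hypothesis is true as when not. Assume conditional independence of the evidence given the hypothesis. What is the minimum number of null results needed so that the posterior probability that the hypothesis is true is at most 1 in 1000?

Prior odds = 0.6/0.4 = 1.5.
Likelihood ratio per null result = 0.1.
Target posterior odds = 0.001/0.999 = 1/999.
Require 0.1ⁿ ≤ 1/999 ÷ 1.5 = 2/2997.
0.1³ = 0.001 is still above 2/2997 but 0.1⁴ = 0.0001 is at or below it, so n = 4.

4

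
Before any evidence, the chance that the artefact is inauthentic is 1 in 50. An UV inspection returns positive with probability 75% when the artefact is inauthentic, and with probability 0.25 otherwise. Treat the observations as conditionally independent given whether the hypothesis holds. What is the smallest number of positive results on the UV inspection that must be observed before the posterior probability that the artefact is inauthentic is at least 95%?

Prior odds: 0.02 ÷ 0.98 = 1/49.
Likelihood ratio of a positive result = 0.75/0.25 = 3.
Target odds: 0.95 ÷ 0.05 = 19.
Require 3ⁿ ≥ 19 ÷ (1/49) = 931.
3⁶ = 729 falls short of 931 but 3⁷ = 2187 reaches it, so n = 7.

7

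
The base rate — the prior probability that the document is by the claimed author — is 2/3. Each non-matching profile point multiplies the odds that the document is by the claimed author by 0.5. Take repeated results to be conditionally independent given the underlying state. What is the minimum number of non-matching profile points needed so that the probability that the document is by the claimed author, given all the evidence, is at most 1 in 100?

Prior odds: (2/3) ÷ (1/3) = 2.
Likelihood ratio per non-matching profile point = 0.5.
Target odds: 0.01 ÷ 0.99 = 1/99.
Need 2 × 0.5ⁿ ≤ 1/99, i.e. 0.5ⁿ ≤ 1/198.
0.5⁷ = 0.0078125 is still above 1/198 but 0.5⁸ = 0.00390625 is at or below it, so n = 8.

8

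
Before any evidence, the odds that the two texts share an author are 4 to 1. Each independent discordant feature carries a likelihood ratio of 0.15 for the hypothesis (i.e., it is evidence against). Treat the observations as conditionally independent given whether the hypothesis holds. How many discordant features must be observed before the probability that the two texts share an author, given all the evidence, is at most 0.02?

Prior odds = 4.
Likelihood ratio per discordant feature = 0.15.
Target posterior odds = 0.02/0.98 = 1/49.
Need 4 × 0.15ⁿ ≤ 1/49, i.e. 0.15ⁿ ≤ 1/196.
0.15² = 0.0225 is still above 1/196 but 0.15³ = 0.003375 is at or below it, so n = 3.

3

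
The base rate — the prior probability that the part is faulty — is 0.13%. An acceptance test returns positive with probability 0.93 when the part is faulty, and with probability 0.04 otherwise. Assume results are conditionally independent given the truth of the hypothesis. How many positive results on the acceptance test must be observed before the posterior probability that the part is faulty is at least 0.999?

Prior odds: 0.0013 ÷ 0.9987 = 13/9987.
Likelihood ratio of a positive result = 0.93/0.04 = 23.25.
Target posterior odds = 0.999/0.001 = 999.
Need (13/9987) × 23.25ⁿ ≥ 999, i.e. 23.25ⁿ ≥ 9977013/13.
23.25⁴ = 74805201/256 falls short of 9977013/13 but 23.25⁵ ≈6.79383e+06 reaches it, so n = 5.

5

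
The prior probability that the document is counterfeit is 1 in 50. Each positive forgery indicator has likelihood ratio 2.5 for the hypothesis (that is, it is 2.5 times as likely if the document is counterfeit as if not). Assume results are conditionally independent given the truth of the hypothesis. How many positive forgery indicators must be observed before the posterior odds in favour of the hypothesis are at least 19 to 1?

8

Prior odds = 0.02/0.98 = 1/49.
Likelihood ratio per positive forgery indicator = 2.5.
Target odds = 19.
Need (1/49) × 2.5ⁿ ≥ 19, i.e. 2.5ⁿ ≥ 931.
2.5⁷ = 610.3515625 falls short of 931 but 2.5⁸ = 390625/256 reaches it, so n = 8.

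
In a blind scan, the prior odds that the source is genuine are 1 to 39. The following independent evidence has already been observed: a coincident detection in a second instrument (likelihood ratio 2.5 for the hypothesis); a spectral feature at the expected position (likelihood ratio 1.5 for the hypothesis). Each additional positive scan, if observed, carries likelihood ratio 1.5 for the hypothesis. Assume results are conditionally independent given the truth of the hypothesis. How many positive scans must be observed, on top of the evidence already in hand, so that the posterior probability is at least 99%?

18

Prior odds = 1/39.
Combined Bayes factor of the evidence already in hand = 2.5 × 1.5 = 3.75.
Odds after that evidence = (1/39) × 3.75 = 5/52.
Target odds = 0.99/0.01 = 99.
Need 1.5ⁿ ≥ 99 ÷ (5/52) = 1029.6.
1.5¹⁷ = 129140163/131072 falls short of 1029.6 but 1.5¹⁸ = 387420489/262144 reaches it, so n = 18.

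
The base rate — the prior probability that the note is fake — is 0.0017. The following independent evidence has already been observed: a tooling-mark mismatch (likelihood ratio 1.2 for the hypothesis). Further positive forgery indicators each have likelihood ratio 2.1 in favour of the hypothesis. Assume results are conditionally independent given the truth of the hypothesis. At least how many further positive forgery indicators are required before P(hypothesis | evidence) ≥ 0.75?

10

Prior odds = 0.0017/0.9983 = 17/9983.
Bayes factor of the evidence already in hand = 1.2.
Odds after that evidence = (17/9983) × 1.2 = 102/49915.
Target odds = 0.75/0.25 = 3.
Need 2.1ⁿ ≥ 3 ÷ (102/49915) = 49915/34.
2.1⁹ ≈794.28 falls short of 49915/34 but 2.1¹⁰ ≈1667.99 reaches it, so n = 10.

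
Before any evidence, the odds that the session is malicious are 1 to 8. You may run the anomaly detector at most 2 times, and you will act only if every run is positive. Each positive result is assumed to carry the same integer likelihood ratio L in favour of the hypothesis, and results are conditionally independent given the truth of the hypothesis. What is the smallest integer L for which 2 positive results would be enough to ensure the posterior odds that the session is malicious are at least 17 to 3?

Prior odds = 0.125.
Target odds = 17/3.
Need L² ≥ 17/3 ÷ 0.125 = 136/3.
6² = 36 < 136/3 ≤ 49 = 7², so L = 7.

7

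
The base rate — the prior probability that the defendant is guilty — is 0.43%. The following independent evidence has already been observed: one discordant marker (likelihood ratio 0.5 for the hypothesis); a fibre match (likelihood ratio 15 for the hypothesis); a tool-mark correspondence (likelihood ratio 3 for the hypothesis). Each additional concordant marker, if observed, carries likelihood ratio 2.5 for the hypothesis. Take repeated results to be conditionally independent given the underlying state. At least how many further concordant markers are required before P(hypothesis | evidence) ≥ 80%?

5

Prior odds = 0.0043/0.9957 = 43/9957.
Combined Bayes factor of the evidence already in hand = 0.5 × 15 × 3 = 22.5.
Odds after that evidence = (43/9957) × 22.5 = 645/6638.
Target odds = 0.8/0.2 = 4.
Need 2.5ⁿ ≥ 4 ÷ (645/6638) = 26552/645.
2.5⁴ = 39.0625 falls short of 26552/645 but 2.5⁵ = 97.65625 reaches it, so n = 5.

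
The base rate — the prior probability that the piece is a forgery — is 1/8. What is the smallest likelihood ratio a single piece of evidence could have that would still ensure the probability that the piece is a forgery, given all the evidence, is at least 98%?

Prior odds = 0.125/0.875 = 1/7.
Target odds = 0.98/0.02 = 49.
Required Bayes factor = 49 ÷ (1/7) = 343.

343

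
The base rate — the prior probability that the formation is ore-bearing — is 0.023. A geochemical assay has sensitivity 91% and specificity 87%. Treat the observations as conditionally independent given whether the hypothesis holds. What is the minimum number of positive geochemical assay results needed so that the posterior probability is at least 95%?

4

Prior odds: 0.023 ÷ 0.977 = 23/977.
False-positive rate = 1 − 0.87 = 0.13; likelihood ratio of a positive = 0.91/0.13 = 7.
Target posterior odds = 0.95/0.05 = 19.
Require 7ⁿ ≥ 19 ÷ (23/977) = 18563/23.
7³ = 343 falls short of 18563/23 but 7⁴ = 2401 reaches it, so n = 4.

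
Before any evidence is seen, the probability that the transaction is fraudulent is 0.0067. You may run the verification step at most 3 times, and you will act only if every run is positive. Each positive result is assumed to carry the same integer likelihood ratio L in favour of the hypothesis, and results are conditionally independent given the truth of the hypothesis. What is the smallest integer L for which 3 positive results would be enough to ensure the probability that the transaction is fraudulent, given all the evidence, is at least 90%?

12

Prior odds = 0.0067/0.9933 = 67/9933.
Target odds = 0.9/0.1 = 9.
Need L³ ≥ 9 ÷ (67/9933) = 89397/67.
11³ = 1331 < 89397/67 ≤ 1728 = 12³, so L = 12.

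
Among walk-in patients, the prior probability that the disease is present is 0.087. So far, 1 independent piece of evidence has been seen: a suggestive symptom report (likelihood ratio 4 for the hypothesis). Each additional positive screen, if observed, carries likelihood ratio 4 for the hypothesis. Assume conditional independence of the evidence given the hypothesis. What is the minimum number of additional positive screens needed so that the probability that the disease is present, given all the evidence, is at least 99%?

Prior odds = 0.087/0.913 = 87/913.
Bayes factor of the evidence already in hand = 4.
Odds after that evidence = (87/913) × 4 = 348/913.
Target odds = 0.99/0.01 = 99.
Need 4ⁿ ≥ 99 ÷ (348/913) = 30129/116.
4⁴ = 256 falls short of 30129/116 but 4⁵ = 1024 reaches it, so n = 5.

5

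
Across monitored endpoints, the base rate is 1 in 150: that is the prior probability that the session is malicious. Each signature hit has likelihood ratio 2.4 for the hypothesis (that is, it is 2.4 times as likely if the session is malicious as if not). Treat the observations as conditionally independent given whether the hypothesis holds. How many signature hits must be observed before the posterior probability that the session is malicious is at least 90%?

9

Prior odds: (1/150) ÷ (149/150) = 1/149.
Likelihood ratio per signature hit = 2.4.
Target posterior odds = 0.9/0.1 = 9.
Require 2.4ⁿ ≥ 9 ÷ (1/149) = 1341.
2.4⁸ = 429981696/390625 falls short of 1341 but 2.4⁹ ≈2641.81 reaches it, so n = 9.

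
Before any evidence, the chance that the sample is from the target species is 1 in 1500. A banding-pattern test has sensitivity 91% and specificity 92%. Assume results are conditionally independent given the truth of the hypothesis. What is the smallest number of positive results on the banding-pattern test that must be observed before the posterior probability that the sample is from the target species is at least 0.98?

Prior odds: (1/1500) ÷ (1499/1500) = 1/1499.
False-positive rate = 1 − 0.92 = 0.08; likelihood ratio of a positive = 0.91/0.08 = 11.375.
Target odds: 0.98 ÷ 0.02 = 49.
Require 11.375ⁿ ≥ 49 ÷ (1/1499) = 73451.
11.375⁴ = 68574961/4096 falls short of 73451 but 11.375⁵ ≈190439 reaches it, so n = 5.

5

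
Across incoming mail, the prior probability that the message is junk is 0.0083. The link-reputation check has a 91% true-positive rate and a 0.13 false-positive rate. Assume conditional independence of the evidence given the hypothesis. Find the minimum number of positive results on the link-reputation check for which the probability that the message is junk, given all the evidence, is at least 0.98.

5

Prior odds = 0.0083/0.9917 = 83/9917.
Likelihood ratio of a positive result = 0.91/0.13 = 7.
Target odds: 0.98 ÷ 0.02 = 49.
Need (83/9917) × 7ⁿ ≥ 49, i.e. 7ⁿ ≥ 485933/83.
7⁴ = 2401 falls short of 485933/83 but 7⁵ = 16807 reaches it, so n = 5.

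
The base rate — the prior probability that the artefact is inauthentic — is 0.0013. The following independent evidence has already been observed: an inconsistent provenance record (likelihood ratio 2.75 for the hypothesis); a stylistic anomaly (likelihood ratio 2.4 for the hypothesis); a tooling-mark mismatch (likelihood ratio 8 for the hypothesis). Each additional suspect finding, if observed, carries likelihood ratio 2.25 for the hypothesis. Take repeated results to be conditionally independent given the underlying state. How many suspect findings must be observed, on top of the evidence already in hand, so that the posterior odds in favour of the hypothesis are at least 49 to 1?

9

Prior odds = 0.0013/0.9987 = 13/9987.
Combined Bayes factor of the evidence already in hand = 2.75 × 2.4 × 8 = 52.8.
Odds after that evidence = (13/9987) × 52.8 = 1144/16645.
Target odds = 49.
Need 2.25ⁿ ≥ 49 ÷ (1144/16645) = 815605/1144.
2.25⁸ = 43046721/65536 falls short of 815605/1144 but 2.25⁹ = 387420489/262144 reaches it, so n = 9.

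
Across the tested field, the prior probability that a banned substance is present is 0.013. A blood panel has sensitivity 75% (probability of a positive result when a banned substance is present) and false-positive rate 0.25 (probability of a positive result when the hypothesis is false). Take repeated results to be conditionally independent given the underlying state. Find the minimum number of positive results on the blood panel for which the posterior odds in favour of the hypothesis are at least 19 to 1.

7

Prior odds = 0.013/0.987 = 13/987.
Likelihood ratio of a positive result = 0.75/0.25 = 3.
Target odds = 19.
Need (13/987) × 3ⁿ ≥ 19, i.e. 3ⁿ ≥ 18753/13.
3⁶ = 729 falls short of 18753/13 but 3⁷ = 2187 reaches it, so n = 7.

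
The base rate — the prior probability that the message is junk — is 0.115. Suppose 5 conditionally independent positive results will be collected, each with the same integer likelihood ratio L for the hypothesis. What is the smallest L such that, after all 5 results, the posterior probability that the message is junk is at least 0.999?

6

Prior odds = 0.115/0.885 = 23/177.
Target odds = 0.999/0.001 = 999.
Need L⁵ ≥ 999 ÷ (23/177) = 176823/23.
5⁵ = 3125 < 176823/23 ≤ 7776 = 6⁵, so L = 6.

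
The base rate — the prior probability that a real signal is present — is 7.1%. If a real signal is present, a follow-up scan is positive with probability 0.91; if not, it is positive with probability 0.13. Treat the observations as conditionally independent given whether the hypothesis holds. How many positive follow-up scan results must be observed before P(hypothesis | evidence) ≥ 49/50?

4

Prior odds: 0.071 ÷ 0.929 = 71/929.
Likelihood ratio of a positive = 0.91/0.13 = 7.
Target odds: 0.98 ÷ 0.02 = 49.
Require 7ⁿ ≥ 49 ÷ (71/929) = 45521/71.
7³ = 343 falls short of 45521/71 but 7⁴ = 2401 reaches it, so n = 4.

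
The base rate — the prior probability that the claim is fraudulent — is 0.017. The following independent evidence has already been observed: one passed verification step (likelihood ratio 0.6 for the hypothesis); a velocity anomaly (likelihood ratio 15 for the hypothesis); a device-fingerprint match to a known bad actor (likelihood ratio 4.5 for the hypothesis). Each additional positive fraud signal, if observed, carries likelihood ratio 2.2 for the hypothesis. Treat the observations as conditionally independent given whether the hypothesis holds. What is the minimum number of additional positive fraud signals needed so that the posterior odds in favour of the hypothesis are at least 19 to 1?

5

Prior odds = 0.017/0.983 = 17/983.
Combined Bayes factor of the evidence already in hand = 0.6 × 15 × 4.5 = 40.5.
Odds after that evidence = (17/983) × 40.5 = 1377/1966.
Target odds = 19.
Need 2.2ⁿ ≥ 19 ÷ (1377/1966) = 37354/1377.
2.2⁴ = 23.4256 falls short of 37354/1377 but 2.2⁵ = 51.53632 reaches it, so n = 5.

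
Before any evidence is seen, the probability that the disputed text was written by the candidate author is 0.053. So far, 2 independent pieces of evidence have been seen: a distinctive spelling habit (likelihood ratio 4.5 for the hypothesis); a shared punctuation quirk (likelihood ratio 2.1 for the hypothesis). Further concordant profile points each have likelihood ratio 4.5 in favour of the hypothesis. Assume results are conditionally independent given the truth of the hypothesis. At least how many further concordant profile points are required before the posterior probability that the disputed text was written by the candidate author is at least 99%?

4

Prior odds = 0.053/0.947 = 53/947.
Combined Bayes factor of the evidence already in hand = 4.5 × 2.1 = 9.45.
Odds after that evidence = (53/947) × 9.45 = 10017/18940.
Target odds = 0.99/0.01 = 99.
Need 4.5ⁿ ≥ 99 ÷ (10017/18940) = 208340/1113.
4.5³ = 91.125 falls short of 208340/1113 but 4.5⁴ = 410.0625 reaches it, so n = 4.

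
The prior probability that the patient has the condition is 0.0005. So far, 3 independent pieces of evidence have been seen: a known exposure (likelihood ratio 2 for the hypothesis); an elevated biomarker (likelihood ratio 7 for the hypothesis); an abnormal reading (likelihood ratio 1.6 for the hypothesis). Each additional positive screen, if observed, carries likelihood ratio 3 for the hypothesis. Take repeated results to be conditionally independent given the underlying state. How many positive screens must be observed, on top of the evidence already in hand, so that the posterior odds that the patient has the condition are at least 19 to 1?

Prior odds = 0.0005/0.9995 = 1/1999.
Combined Bayes factor of the evidence already in hand = 2 × 7 × 1.6 = 22.4.
Odds after that evidence = (1/1999) × 22.4 = 112/9995.
Target odds = 19.
Need 3ⁿ ≥ 19 ÷ (112/9995) = 189905/112.
3⁶ = 729 falls short of 189905/112 but 3⁷ = 2187 reaches it, so n = 7.

7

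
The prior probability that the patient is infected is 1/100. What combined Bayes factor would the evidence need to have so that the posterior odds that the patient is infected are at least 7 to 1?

Prior odds = 0.01/0.99 = 1/99.
Target odds = 7.
Required Bayes factor = 7 ÷ (1/99) = 693.

693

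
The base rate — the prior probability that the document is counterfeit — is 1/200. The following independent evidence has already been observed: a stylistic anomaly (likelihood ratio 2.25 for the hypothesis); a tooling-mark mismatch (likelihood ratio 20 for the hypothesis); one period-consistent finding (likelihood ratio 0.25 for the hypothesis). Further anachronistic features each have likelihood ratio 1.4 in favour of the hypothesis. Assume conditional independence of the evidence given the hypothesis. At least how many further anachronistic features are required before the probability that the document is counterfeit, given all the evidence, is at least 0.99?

23

Prior odds = 0.005/0.995 = 1/199.
Combined Bayes factor of the evidence already in hand = 2.25 × 20 × 0.25 = 11.25.
Odds after that evidence = (1/199) × 11.25 = 45/796.
Target odds = 0.99/0.01 = 99.
Need 1.4ⁿ ≥ 99 ÷ (45/796) = 1751.2.
1.4²² ≈1639.9 falls short of 1751.2 but 1.4²³ ≈2295.86 reaches it, so n = 23.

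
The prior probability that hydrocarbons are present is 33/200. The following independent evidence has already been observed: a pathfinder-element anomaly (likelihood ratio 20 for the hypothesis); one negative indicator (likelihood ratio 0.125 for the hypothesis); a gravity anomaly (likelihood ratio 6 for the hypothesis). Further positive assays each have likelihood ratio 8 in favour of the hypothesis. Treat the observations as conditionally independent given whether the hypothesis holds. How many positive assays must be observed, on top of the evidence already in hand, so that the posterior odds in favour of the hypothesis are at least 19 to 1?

1

Prior odds = 0.165/0.835 = 33/167.
Combined Bayes factor of the evidence already in hand = 20 × 0.125 × 6 = 15.
Odds after that evidence = (33/167) × 15 = 495/167.
Target odds = 19.
Need 8ⁿ ≥ 19 ÷ (495/167) = 3173/495.
8¹ = 8, which meets the required 3173/495; so n = 1.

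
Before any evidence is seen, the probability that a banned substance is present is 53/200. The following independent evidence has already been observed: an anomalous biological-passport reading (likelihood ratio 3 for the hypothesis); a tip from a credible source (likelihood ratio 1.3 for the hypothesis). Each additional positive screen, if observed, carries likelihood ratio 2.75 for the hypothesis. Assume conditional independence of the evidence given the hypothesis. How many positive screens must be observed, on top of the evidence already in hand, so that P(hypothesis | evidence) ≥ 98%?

Prior odds = 0.265/0.735 = 53/147.
Combined Bayes factor of the evidence already in hand = 3 × 1.3 = 3.9.
Odds after that evidence = (53/147) × 3.9 = 689/490.
Target odds = 0.98/0.02 = 49.
Need 2.75ⁿ ≥ 49 ÷ (689/490) = 24010/689.
2.75³ = 20.796875 falls short of 24010/689 but 2.75⁴ = 57.19140625 reaches it, so n = 4.

4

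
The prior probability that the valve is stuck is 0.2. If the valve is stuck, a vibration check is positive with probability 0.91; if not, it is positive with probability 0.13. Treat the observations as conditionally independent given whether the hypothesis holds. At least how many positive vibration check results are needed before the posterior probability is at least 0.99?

Prior odds = 0.2/0.8 = 0.25.
Likelihood ratio of a positive = 0.91/0.13 = 7.
Target odds: 0.99 ÷ 0.01 = 99.
Need 0.25 × 7ⁿ ≥ 99, i.e. 7ⁿ ≥ 396.
7³ = 343 falls short of 396 but 7⁴ = 2401 reaches it, so n = 4.

4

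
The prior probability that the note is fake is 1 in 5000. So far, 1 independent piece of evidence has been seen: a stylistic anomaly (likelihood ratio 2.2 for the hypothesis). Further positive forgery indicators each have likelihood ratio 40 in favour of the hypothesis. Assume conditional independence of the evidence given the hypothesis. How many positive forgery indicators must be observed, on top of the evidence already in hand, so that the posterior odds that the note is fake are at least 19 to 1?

3

Prior odds = 0.0002/0.9998 = 1/4999.
Bayes factor of the evidence already in hand = 2.2.
Odds after that evidence = (1/4999) × 2.2 = 11/24995.
Target odds = 19.
Need 40ⁿ ≥ 19 ÷ (11/24995) = 474905/11.
40² = 1600 falls short of 474905/11 but 40³ = 64000 reaches it, so n = 3.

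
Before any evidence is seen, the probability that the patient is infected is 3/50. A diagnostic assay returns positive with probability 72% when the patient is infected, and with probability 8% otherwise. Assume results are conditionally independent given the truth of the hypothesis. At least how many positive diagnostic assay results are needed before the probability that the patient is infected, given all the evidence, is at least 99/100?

4

Prior odds: 0.06 ÷ 0.94 = 3/47.
Likelihood ratio of a positive result = 0.72/0.08 = 9.
Target odds: 0.99 ÷ 0.01 = 99.
Need (3/47) × 9ⁿ ≥ 99, i.e. 9ⁿ ≥ 1551.
9³ = 729 falls short of 1551 but 9⁴ = 6561 reaches it, so n = 4.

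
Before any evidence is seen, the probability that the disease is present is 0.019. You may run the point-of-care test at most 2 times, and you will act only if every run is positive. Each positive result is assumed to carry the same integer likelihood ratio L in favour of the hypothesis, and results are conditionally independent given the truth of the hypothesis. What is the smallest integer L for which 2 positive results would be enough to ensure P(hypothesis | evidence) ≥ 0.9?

Prior odds = 0.019/0.981 = 19/981.
Target odds = 0.9/0.1 = 9.
Need L² ≥ 9 ÷ (19/981) = 8829/19.
21² = 441 < 8829/19 ≤ 484 = 22², so L = 22.

22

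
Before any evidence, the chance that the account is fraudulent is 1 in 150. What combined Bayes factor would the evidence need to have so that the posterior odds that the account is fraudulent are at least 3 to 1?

447

Prior odds = (1/150)/(149/150) = 1/149.
Target odds = 3.
Required Bayes factor = 3 ÷ (1/149) = 447.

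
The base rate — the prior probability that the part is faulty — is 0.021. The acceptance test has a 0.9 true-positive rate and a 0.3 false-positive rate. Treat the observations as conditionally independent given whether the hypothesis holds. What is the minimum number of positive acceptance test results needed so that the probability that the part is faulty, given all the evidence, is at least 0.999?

10

Prior odds = 0.021/0.979 = 21/979.
Likelihood ratio of a positive result = 0.9/0.3 = 3.
Target posterior odds = 0.999/0.001 = 999.
Require 3ⁿ ≥ 999 ÷ (21/979) = 326007/7.
3⁹ = 19683 falls short of 326007/7 but 3¹⁰ = 59049 reaches it, so n = 10.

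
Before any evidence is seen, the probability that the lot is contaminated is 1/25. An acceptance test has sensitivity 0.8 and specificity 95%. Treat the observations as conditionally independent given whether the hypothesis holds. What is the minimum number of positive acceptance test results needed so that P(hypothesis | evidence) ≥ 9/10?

2

Prior odds = 0.04/0.96 = 1/24.
False-positive rate = 1 − 0.95 = 0.05; likelihood ratio of a positive = 0.8/0.05 = 16.
Target odds: 0.9 ÷ 0.1 = 9.
Require 16ⁿ ≥ 9 ÷ (1/24) = 216.
16¹ = 16 falls short of 216 but 16² = 256 reaches it, so n = 2.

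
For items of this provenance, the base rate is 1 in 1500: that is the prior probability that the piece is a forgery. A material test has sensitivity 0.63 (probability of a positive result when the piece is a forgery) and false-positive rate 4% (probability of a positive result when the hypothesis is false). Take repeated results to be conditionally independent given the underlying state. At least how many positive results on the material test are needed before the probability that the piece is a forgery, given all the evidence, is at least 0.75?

4

Prior odds = (1/1500)/(1499/1500) = 1/1499.
Likelihood ratio of a positive result = 0.63/0.04 = 15.75.
Target posterior odds = 0.75/0.25 = 3.
Require 15.75ⁿ ≥ 3 ÷ (1/1499) = 4497.
15.75³ = 3906.984375 falls short of 4497 but 15.75⁴ = 15752961/256 reaches it, so n = 4.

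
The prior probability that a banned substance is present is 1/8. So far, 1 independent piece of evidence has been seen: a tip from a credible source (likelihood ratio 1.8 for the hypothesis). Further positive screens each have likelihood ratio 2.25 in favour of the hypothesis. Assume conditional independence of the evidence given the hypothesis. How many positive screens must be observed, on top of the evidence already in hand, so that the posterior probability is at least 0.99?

8

Prior odds = 0.125/0.875 = 1/7.
Bayes factor of the evidence already in hand = 1.8.
Odds after that evidence = (1/7) × 1.8 = 9/35.
Target odds = 0.99/0.01 = 99.
Need 2.25ⁿ ≥ 99 ÷ (9/35) = 385.
2.25⁷ = 4782969/16384 falls short of 385 but 2.25⁸ = 43046721/65536 reaches it, so n = 8.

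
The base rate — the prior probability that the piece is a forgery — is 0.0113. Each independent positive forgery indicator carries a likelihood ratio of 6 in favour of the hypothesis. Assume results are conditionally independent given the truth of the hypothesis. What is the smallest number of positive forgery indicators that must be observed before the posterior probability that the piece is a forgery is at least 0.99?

Prior odds = 0.0113/0.9887 = 113/9887.
Likelihood ratio per positive forgery indicator = 6.
Target odds: 0.99 ÷ 0.01 = 99.
Require 6ⁿ ≥ 99 ÷ (113/9887) = 978813/113.
6⁵ = 7776 falls short of 978813/113 but 6⁶ = 46656 reaches it, so n = 6.

6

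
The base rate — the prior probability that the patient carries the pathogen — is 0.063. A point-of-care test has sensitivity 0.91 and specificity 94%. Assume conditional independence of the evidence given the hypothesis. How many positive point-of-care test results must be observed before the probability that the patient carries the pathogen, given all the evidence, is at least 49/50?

Prior odds: 0.063 ÷ 0.937 = 63/937.
False-positive rate = 1 − 0.94 = 0.06; likelihood ratio of a positive = 0.91/0.06 = 91/6.
Target odds: 0.98 ÷ 0.02 = 49.
Require (91/6)ⁿ ≥ 49 ÷ (63/937) = 6559/9.
(91/6)² = 8281/36 falls short of 6559/9 but (91/6)³ = 753571/216 reaches it, so n = 3.

3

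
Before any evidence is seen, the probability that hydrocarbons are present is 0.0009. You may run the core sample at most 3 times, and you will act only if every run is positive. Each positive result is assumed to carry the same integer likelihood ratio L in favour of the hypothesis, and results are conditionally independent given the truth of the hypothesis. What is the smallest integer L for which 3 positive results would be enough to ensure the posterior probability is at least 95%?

28

Prior odds = 0.0009/0.9991 = 9/9991.
Target odds = 0.95/0.05 = 19.
Need L³ ≥ 19 ÷ (9/9991) = 189829/9.
27³ = 19683 < 189829/9 ≤ 21952 = 28³, so L = 28.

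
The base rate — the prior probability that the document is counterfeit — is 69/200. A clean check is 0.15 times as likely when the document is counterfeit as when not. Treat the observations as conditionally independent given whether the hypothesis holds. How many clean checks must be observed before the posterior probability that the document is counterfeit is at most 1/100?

3

Prior odds: 0.345 ÷ 0.655 = 69/131.
Likelihood ratio per clean check = 0.15.
Target odds: 0.01 ÷ 0.99 = 1/99.
Require 0.15ⁿ ≤ 1/99 ÷ (69/131) = 131/6831.
0.15² = 0.0225 is still above 131/6831 but 0.15³ = 0.003375 is at or below it, so n = 3.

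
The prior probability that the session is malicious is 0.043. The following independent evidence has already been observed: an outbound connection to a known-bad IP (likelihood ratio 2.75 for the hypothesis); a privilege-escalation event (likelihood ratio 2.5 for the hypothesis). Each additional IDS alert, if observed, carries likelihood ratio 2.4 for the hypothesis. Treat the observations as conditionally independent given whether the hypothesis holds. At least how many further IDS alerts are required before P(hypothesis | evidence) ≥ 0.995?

Prior odds = 0.043/0.957 = 43/957.
Combined Bayes factor of the evidence already in hand = 2.75 × 2.5 = 6.875.
Odds after that evidence = (43/957) × 6.875 = 215/696.
Target odds = 0.995/0.005 = 199.
Need 2.4ⁿ ≥ 199 ÷ (215/696) = 138504/215.
2.4⁷ = 35831808/78125 falls short of 138504/215 but 2.4⁸ = 429981696/390625 reaches it, so n = 8.

8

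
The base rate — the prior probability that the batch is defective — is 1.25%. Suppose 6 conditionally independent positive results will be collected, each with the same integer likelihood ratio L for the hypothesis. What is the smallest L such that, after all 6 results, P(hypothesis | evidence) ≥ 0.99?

Prior odds = 0.0125/0.9875 = 1/79.
Target odds = 0.99/0.01 = 99.
Need L⁶ ≥ 99 ÷ (1/79) = 7821.
4⁶ = 4096 < 7821 ≤ 15625 = 5⁶, so L = 5.

5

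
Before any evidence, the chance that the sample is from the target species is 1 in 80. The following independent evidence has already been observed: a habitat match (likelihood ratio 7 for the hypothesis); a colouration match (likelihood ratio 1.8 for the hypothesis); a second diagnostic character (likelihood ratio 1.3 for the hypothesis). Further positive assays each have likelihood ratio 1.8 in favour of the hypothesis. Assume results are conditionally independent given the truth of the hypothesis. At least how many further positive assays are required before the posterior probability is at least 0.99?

11

Prior odds = 0.0125/0.9875 = 1/79.
Combined Bayes factor of the evidence already in hand = 7 × 1.8 × 1.3 = 16.38.
Odds after that evidence = (1/79) × 16.38 = 819/3950.
Target odds = 0.99/0.01 = 99.
Need 1.8ⁿ ≥ 99 ÷ (819/3950) = 43450/91.
1.8¹⁰ ≈357.047 falls short of 43450/91 but 1.8¹¹ ≈642.684 reaches it, so n = 11.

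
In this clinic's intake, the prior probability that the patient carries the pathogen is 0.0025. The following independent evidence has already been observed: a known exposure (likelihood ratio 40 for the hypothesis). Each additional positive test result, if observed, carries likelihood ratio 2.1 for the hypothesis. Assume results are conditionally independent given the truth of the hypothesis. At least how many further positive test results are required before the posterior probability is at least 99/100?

Prior odds = 0.0025/0.9975 = 1/399.
Bayes factor of the evidence already in hand = 40.
Odds after that evidence = (1/399) × 40 = 40/399.
Target odds = 0.99/0.01 = 99.
Need 2.1ⁿ ≥ 99 ÷ (40/399) = 987.525.
2.1⁹ ≈794.28 falls short of 987.525 but 2.1¹⁰ ≈1667.99 reaches it, so n = 10.

10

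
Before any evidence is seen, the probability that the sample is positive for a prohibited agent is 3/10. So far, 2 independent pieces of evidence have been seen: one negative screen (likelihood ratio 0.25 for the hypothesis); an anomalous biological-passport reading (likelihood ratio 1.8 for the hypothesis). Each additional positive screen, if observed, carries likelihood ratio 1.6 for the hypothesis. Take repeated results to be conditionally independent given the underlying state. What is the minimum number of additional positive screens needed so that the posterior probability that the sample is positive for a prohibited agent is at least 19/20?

Prior odds = 0.3/0.7 = 3/7.
Combined Bayes factor of the evidence already in hand = 0.25 × 1.8 = 0.45.
Odds after that evidence = (3/7) × 0.45 = 27/140.
Target odds = 0.95/0.05 = 19.
Need 1.6ⁿ ≥ 19 ÷ (27/140) = 2660/27.
1.6⁹ = 134217728/1953125 falls short of 2660/27 but 1.6¹⁰ ≈109.951 reaches it, so n = 10.

10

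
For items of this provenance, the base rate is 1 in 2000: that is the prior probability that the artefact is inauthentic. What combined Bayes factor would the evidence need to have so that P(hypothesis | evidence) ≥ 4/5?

7996

Prior odds = 0.0005/0.9995 = 1/1999.
Target odds = 0.8/0.2 = 4.
Required Bayes factor = 4 ÷ (1/1999) = 7996.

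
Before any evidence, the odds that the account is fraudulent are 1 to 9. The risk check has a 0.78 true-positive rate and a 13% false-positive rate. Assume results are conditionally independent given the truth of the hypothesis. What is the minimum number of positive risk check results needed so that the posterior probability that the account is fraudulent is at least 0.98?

Prior odds = 1/9.
Likelihood ratio of a positive result = 0.78/0.13 = 6.
Target posterior odds = 0.98/0.02 = 49.
Require 6ⁿ ≥ 49 ÷ (1/9) = 441.
6³ = 216 falls short of 441 but 6⁴ = 1296 reaches it, so n = 4.

4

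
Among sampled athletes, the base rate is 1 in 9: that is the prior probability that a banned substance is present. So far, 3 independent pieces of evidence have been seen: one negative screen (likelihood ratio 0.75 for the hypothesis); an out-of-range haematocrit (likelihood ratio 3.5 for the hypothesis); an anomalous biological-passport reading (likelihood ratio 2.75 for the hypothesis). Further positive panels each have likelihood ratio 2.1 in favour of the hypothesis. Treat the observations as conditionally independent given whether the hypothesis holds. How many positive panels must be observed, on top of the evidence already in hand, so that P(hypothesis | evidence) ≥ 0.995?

Prior odds = (1/9)/(8/9) = 0.125.
Combined Bayes factor of the evidence already in hand = 0.75 × 3.5 × 2.75 = 7.21875.
Odds after that evidence = 0.125 × 7.21875 = 0.90234375.
Target odds = 0.995/0.005 = 199.
Need 2.1ⁿ ≥ 199 ÷ 0.90234375 = 50944/231.
2.1⁷ ≈180.109 falls short of 50944/231 but 2.1⁸ ≈378.229 reaches it, so n = 8.

8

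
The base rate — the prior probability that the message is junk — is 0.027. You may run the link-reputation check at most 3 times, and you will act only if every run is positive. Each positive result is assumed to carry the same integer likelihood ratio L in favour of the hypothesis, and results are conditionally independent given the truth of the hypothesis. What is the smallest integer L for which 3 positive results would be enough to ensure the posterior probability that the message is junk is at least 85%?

6

Prior odds = 0.027/0.973 = 27/973.
Target odds = 0.85/0.15 = 17/3.
Need L³ ≥ 17/3 ÷ (27/973) = 16541/81.
5³ = 125 < 16541/81 ≤ 216 = 6³, so L = 6.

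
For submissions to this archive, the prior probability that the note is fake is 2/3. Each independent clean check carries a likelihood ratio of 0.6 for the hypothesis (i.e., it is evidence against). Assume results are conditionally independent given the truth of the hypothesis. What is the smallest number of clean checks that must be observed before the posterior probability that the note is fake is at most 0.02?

9

Prior odds = (2/3)/(1/3) = 2.
Likelihood ratio per clean check = 0.6.
Target odds: 0.02 ÷ 0.98 = 1/49.
Require 0.6ⁿ ≤ 1/49 ÷ 2 = 1/98.
0.6⁸ = 6561/390625 is still above 1/98 but 0.6⁹ = 19683/1953125 is at or below it, so n = 9.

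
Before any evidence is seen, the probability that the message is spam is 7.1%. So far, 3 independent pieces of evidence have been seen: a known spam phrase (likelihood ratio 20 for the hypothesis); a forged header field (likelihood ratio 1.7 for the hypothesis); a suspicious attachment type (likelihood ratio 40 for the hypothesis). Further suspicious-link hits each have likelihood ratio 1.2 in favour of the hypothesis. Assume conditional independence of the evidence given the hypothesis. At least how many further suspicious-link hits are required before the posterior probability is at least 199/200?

4

Prior odds = 0.071/0.929 = 71/929.
Combined Bayes factor of the evidence already in hand = 20 × 1.7 × 40 = 1360.
Odds after that evidence = (71/929) × 1360 = 96560/929.
Target odds = 0.995/0.005 = 199.
Need 1.2ⁿ ≥ 199 ÷ (96560/929) = 184871/96560.
1.2³ = 1.728 falls short of 184871/96560 but 1.2⁴ = 2.0736 reaches it, so n = 4.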